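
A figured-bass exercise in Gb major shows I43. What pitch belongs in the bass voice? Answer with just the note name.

Db

I in Gb major has root Gb; the chord is Gb-Bb-Db-F.
The figure 43 means second inversion — the fifth is in the bass.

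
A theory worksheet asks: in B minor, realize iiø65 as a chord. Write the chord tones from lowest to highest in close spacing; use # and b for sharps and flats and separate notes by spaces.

The numeral's case and figure indicate a half-diminished seventh chord. In B minor its root, the second degree, is C#.
Stacking thirds from C# gives C#-E-G-B.
The figured bass 65 indicates first inversion, placing the third (E) in the bass: E-G-B-C#.

E G B C#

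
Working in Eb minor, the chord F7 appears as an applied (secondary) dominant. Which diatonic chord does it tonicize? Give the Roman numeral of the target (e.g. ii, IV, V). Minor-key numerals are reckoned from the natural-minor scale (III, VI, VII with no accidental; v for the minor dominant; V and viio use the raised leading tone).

The chord is a dominant seventh chord on F.
A dominant resolves down a perfect fifth: F → Bb. In Eb minor, Bb is scale degree 5, i.e. V.

V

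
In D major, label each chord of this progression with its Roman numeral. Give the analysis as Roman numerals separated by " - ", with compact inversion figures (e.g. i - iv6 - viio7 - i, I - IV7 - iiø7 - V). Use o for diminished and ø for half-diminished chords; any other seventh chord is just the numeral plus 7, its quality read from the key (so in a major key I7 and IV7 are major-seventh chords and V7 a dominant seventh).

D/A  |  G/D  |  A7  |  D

I64 - IV64 - V7 - I

D/A: major triad on D = scale degree 1 → I64.
G/D: root G is the subdominant; major triad there is IV64.
A7: dominant seventh chord on A = scale degree 5 → V7.
D: root D is the tonic; major triad there is I.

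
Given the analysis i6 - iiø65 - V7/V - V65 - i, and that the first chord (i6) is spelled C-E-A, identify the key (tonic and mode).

A minor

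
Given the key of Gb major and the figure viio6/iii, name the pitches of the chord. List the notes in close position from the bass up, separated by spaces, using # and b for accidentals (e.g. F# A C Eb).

C Eb A

The slash marks an applied leading-tone chord: viio of iii. In Gb major, iii is Bb, so the leading tone to it is A, a half step below.
Building a diminished triad on A gives A-C-Eb.
With the 6 figure the chord is in first inversion; from the bass C upward in close position it reads C-Eb-A.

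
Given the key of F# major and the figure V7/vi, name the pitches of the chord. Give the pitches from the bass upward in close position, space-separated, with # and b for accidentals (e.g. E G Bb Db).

A# C## E# G#

V7/vi is a secondary dominant — the dominant seventh of vi. vi in F# major is D#, so the applied chord's root is A#, a perfect fifth above.
Building a dominant seventh chord on A# gives A#-C##-E#-G#.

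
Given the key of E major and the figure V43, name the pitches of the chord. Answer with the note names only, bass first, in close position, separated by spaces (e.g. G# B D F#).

F# A B D#

In E major, the dominant is B, and the diatonic chord built there is a dominant seventh chord.
That chord is spelled B-D#-F#-A.
With the 43 figure the chord is in second inversion; from the bass F# upward in close position it reads F#-A-B-D#.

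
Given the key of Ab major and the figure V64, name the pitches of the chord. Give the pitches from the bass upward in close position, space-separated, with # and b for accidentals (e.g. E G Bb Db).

The numeral's case and figure indicate a major triad. In Ab major its root, the dominant, is Eb.
Stacking thirds from Eb gives Eb-G-Bb.
The figured bass 64 indicates second inversion, placing the fifth (Bb) in the bass: Bb-Eb-G.

Bb Eb G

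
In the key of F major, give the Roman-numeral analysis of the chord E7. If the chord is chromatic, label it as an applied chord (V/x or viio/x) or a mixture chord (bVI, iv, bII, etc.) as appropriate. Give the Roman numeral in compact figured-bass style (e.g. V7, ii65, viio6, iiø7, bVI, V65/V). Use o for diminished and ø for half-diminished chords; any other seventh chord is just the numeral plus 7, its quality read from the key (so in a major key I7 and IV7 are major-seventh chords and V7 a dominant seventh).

V7/iii

The pitches E-G#-B-D form a dominant seventh chord rooted on E.
E is not a diatonic chord root with this quality in F major, but it lies a perfect fifth above A (iii), so the chord functions as an applied dominant of iii.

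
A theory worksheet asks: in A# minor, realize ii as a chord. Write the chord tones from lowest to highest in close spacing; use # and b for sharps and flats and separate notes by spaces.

Scale degree 2 in A# minor is B#; here the chord built on it is altered to a minor triad. ii is the minor supertonic, borrowed from the parallel major (the Dorian ii).
So the chord is B#-D#-F##, a minor triad.

B# D# F##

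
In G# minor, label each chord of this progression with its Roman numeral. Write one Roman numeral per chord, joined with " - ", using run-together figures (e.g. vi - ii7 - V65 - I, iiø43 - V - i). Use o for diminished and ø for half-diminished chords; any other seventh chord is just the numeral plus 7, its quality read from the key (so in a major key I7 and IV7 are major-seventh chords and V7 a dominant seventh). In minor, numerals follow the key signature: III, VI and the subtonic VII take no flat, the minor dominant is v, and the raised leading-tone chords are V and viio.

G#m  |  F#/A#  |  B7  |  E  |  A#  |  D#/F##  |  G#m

G#m: minor triad on G# = scale degree 1 → i.
F#/A#: root F# is the subtonic; major triad there is VII6.
B7 is the secondary dominant of VI (dominant seventh chord on B): V7/VI.
E: root E is the submediant; major triad there is VI.
A#: a major triad on A#, the applied dominant of V → V/V.
D#/F##: root D# is the dominant; major triad there is V6.
G#m: minor triad on G# = scale degree 1 → i.

i - VII6 - V7/VI - VI - V/V - V6 - i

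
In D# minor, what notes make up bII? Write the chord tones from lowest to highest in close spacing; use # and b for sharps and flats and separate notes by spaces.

E G# B

bII is the Neapolitan chord — a major triad on the lowered second degree. In D# minor that root is E.
So the chord is E-G#-B, a major triad.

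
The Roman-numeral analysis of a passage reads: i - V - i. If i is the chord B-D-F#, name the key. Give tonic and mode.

B minor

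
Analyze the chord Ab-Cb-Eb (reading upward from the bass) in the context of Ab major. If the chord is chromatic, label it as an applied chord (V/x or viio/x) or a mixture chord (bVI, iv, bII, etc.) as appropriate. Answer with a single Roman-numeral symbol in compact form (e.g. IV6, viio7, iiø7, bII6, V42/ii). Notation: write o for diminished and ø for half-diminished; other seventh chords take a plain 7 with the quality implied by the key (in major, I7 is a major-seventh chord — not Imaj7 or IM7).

The pitches Ab-Cb-Eb form a minor triad rooted on Ab.
Ab is the first degree of Ab major. This is the minor tonic, borrowed from the parallel minor.

i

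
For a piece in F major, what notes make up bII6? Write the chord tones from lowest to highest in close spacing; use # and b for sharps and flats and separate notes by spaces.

Bb Db Gb

Scale degree 2 in F major is G; lowering it a half step gives Gb. bII6 is the Neapolitan sixth — a major triad on the lowered second degree, here in its customary first inversion.
So the chord is Gb-Bb-Db, a major triad.
The figured bass 6 indicates first inversion, placing the third (Bb) in the bass: Bb-Db-Gb.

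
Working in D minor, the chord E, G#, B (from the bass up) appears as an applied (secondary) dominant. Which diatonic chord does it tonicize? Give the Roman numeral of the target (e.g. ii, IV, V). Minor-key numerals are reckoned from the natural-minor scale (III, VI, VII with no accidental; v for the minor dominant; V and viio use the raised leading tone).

V

The chord is a major triad on E.
A dominant resolves down a perfect fifth: E → A. In D minor, A is scale degree 5, i.e. V.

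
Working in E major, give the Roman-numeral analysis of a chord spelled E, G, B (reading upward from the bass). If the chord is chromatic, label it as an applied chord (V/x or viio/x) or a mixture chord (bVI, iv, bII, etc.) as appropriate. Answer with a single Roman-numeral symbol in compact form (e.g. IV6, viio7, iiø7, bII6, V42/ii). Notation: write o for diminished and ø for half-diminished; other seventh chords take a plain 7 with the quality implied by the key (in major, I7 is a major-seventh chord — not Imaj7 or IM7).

i

Stacked in thirds the chord is E-G-B: a minor triad on E.
E is the first degree of E major. This is the minor tonic, borrowed from the parallel minor.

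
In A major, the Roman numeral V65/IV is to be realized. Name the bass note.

The applied chord V65/IV is rooted on A: A-C#-E-G.
The figure 65 means first inversion — the third is in the bass.

C#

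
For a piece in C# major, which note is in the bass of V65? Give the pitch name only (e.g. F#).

V in C# major has root G#; the chord is G#-B#-D#-F#.
The figure 65 means first inversion — the third is in the bass.

B#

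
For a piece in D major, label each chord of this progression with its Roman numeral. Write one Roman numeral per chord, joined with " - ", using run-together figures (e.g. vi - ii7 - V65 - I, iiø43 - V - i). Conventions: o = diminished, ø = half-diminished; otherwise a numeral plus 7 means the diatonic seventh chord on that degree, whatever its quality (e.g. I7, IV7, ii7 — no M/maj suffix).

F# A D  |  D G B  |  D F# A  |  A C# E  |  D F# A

I6 - IV64 - I - V - I

F#-A-D: root D is the tonic; major triad there is I6.
D-G-B has root G, degree 4 in D major, so IV64.
D-F#-A: major triad on D = scale degree 1 → I.
A-C#-E has root A, degree 5 in D major, so V.
D-F#-A: root D is the tonic; major triad there is I.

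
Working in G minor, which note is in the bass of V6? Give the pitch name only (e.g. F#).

V in G minor has root D; the chord is D-F#-A.
The figure 6 means first inversion — the third is in the bass.

F#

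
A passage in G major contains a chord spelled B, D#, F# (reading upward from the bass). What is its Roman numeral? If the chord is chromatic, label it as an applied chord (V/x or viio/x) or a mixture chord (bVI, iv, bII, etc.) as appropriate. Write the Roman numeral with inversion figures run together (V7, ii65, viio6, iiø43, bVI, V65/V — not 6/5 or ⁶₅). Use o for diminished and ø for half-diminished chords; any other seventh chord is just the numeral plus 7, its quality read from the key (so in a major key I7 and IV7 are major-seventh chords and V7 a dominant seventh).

The pitches B-D#-F# form a major triad rooted on B.
B is not a diatonic chord root with this quality in G major, but it lies a perfect fifth above E (vi), so the chord functions as an applied dominant of vi.

V/vi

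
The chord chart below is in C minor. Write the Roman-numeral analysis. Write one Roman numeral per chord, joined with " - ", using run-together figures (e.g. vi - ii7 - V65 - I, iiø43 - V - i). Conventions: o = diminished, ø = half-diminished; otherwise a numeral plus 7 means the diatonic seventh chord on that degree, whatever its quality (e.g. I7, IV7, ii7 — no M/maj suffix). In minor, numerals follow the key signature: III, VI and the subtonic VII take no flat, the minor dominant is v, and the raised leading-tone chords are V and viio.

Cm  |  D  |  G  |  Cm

i - V/V - V - i

Cm: minor triad on C = scale degree 1 → i.
D: chromatic; D is V of V, so V/V.
G: root G is the dominant; major triad there is V.
Cm: minor triad on C = scale degree 1 → i.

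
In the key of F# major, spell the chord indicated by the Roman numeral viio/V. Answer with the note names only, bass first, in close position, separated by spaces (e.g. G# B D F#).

B# D# F#

viio/V is a secondary leading-tone chord. The target V is C# in F# major; the applied chord is rooted a semitone below, on B#.
Building a diminished triad on B# gives B#-D#-F#.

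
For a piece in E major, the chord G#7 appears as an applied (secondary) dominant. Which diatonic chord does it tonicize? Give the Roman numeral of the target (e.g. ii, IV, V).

The chord is a dominant seventh chord on G#.
A dominant resolves down a perfect fifth: G# → C#. In E major, C# is scale degree 6, i.e. vi.

vi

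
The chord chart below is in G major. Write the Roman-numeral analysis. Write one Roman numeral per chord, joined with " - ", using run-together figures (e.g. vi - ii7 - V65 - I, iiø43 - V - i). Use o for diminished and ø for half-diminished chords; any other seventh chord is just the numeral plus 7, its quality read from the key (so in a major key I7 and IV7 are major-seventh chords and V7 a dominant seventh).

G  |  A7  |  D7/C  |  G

I - V7/V - V42 - I

G: root G is the tonic; major triad there is I.
A7: a dominant seventh chord on A, the applied dominant of V → V7/V.
D7/C has root D, degree 5 in G major, so V42.
G: root G is the tonic; major triad there is I.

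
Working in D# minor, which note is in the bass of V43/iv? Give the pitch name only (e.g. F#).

A#

The applied chord V43/iv is rooted on D#: D#-F##-A#-C#.
The figure 43 means second inversion — the fifth is in the bass.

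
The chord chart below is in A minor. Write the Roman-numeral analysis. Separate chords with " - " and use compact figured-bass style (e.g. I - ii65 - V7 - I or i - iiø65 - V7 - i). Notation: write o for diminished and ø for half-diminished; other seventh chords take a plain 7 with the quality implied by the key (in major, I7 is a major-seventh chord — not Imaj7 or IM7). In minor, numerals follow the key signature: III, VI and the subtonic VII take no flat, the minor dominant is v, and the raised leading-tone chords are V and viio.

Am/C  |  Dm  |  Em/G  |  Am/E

i6 - iv - v6 - i64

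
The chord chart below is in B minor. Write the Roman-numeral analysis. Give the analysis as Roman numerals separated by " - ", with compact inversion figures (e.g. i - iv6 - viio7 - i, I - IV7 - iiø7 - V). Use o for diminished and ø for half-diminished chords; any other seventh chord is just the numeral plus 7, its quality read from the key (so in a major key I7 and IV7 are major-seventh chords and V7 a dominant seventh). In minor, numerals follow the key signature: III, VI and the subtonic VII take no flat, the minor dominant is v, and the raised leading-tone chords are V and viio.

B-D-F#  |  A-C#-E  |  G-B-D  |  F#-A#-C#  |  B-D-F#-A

B-D-F#: minor triad on B = scale degree 1 → i.
A-C#-E has root A, degree 7 in B minor, so VII.
G-B-D has root G, degree 6 in B minor, so VI.
F#-A#-C#: root F# is the dominant; major triad there is V.
B-D-F#-A: minor seventh chord on B = scale degree 1 → i7.

i - VII - VI - V - i7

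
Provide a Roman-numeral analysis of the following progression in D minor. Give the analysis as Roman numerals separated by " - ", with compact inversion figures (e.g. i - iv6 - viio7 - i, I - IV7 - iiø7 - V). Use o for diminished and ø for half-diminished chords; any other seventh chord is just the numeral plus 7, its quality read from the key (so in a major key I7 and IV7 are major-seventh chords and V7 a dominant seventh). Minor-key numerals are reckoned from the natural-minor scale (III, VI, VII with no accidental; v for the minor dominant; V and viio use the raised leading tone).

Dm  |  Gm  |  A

i - iv - V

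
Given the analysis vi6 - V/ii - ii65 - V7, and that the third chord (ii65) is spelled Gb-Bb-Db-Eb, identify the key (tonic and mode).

ii65 is given as Gb-Bb-Db-Eb — a minor seventh chord with root Eb.
Counting down one scale step from Eb places the tonic on Db; a minor seventh chord on degree 2 is diatonic only in major.

Db major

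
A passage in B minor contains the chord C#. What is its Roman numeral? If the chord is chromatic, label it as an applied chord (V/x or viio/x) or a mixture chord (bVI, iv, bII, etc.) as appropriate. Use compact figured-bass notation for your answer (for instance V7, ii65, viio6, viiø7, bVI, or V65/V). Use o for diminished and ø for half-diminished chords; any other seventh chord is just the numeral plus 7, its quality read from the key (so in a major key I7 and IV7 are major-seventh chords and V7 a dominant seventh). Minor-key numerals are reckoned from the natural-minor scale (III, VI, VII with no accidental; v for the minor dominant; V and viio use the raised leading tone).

Stacked in thirds the chord is C#-E#-G#: a major triad on C#.
C# is not a diatonic chord root with this quality in B minor, but it lies a perfect fifth above F# (V), so the chord functions as an applied dominant of V.

V/V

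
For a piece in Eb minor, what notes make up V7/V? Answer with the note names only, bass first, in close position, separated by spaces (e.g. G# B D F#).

V7/V is a secondary dominant — the dominant seventh of V. V in Eb minor is Bb, so the applied chord's root is F, a perfect fifth above.
Building a dominant seventh chord on F gives F-A-C-Eb.

F A C Eb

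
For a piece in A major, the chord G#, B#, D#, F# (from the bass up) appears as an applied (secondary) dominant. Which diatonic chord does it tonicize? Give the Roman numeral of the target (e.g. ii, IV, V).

The chord is a dominant seventh chord on G#.
A dominant resolves down a perfect fifth: G# → C#. In A major, C# is scale degree 3, i.e. iii.

iii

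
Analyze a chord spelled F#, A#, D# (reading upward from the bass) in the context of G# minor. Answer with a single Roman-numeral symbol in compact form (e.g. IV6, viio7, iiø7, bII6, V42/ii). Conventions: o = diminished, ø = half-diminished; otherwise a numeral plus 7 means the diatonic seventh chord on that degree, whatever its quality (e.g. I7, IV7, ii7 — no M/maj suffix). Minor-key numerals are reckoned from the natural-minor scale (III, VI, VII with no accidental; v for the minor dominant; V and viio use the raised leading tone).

v6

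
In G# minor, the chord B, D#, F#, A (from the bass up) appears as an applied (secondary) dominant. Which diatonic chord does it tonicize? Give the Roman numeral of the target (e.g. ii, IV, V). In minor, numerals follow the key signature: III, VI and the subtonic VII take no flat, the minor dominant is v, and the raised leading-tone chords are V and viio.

VI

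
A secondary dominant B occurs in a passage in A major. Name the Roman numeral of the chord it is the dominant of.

V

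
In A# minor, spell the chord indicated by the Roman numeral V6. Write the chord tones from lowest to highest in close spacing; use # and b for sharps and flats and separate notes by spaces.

In A# minor, the dominant is E#. The dominant is major (leading tone raised), so V is a major triad.
That chord is spelled E#-G##-B#.
The figured bass 6 indicates first inversion, placing the third (G##) in the bass: G##-B#-E#.

G## B# E#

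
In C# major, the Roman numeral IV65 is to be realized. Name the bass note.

A#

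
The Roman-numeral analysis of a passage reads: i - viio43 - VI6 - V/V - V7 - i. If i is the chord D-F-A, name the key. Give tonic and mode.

D minor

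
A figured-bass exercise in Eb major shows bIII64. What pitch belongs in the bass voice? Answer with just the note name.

Db

bIII in Eb major has root Gb; the chord is Gb-Bb-Db.
The figure 64 means second inversion — the fifth is in the bass.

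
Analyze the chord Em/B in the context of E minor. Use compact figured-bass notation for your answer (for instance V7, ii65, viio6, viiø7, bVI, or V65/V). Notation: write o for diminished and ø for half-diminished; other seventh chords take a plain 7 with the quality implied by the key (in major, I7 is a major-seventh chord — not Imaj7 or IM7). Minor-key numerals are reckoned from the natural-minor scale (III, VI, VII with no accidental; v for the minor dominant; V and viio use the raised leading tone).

i64

Stacked in thirds the chord is E-G-B: a minor triad on E.
E is scale degree 1 in E minor, and a minor triad on that degree is written i.
With B in the bass the chord is in second inversion, so the figured bass is 64.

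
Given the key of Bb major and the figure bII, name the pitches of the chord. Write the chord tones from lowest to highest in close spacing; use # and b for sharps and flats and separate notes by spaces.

bII is the Neapolitan chord — a major triad on the lowered second degree. In Bb major that root is Cb.
So the chord is Cb-Eb-Gb, a major triad.

Cb Eb Gb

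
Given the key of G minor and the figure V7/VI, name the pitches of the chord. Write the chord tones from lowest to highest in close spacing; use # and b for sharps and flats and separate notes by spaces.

Bb D F Ab

The slash means an applied dominant: we want the dominant of VI. In G minor, VI is Eb major, and its dominant is built on Bb.
Building a dominant seventh chord on Bb gives Bb-D-F-Ab.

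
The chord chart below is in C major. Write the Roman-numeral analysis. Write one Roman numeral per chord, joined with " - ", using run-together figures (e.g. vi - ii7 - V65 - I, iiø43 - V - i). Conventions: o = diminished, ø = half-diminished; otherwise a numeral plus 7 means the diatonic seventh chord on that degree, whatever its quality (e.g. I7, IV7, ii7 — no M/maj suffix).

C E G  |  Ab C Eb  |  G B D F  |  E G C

I - bVI - V7 - I6

C-E-G: major triad on C = scale degree 1 → I.
Ab-C-Eb is non-diatonic — bVI, a mixture chord from C minor.
G-B-D-F: dominant seventh chord on G = scale degree 5 → V7.
E-G-C: major triad on C = scale degree 1 → I6.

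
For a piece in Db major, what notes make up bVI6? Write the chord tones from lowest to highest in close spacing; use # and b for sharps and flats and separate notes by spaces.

Scale degree 6 in Db major is Bb; lowering it a half step gives Bbb. bVI6 is a major triad on the lowered sixth degree, borrowed from the parallel minor.
So the chord is Bbb-Db-Fb, a major triad.
The figured bass 6 indicates first inversion, placing the third (Db) in the bass: Db-Fb-Bbb.

Db Fb Bbb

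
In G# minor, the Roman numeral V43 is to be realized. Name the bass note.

V in G# minor has root D#; the chord is D#-F##-A#-C#.
The figure 43 means second inversion — the fifth is in the bass.

A#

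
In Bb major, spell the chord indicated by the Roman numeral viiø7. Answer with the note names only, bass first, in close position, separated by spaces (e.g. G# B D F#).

A C Eb G

In Bb major, scale degree 7 is A, and the diatonic chord built there is a half-diminished seventh chord.
Stacking thirds from A gives A-C-Eb-G.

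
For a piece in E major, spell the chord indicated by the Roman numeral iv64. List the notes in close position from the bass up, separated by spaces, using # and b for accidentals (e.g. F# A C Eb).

iv64 is the minor subdominant, borrowed from the parallel minor. In E major that root is A.
So the chord is A-C-E, a minor triad.
The figured bass 64 indicates second inversion, placing the fifth (E) in the bass: E-A-C.

E A C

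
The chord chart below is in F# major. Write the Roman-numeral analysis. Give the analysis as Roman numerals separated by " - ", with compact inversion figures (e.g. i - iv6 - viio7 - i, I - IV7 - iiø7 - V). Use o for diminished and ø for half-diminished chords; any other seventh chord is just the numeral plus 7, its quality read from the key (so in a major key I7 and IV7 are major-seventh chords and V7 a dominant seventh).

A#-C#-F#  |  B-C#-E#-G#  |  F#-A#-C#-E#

A#-C#-F#: major triad on F# = scale degree 1 → I6.
B-C#-E#-G#: dominant seventh chord on C# = scale degree 5 → V42.
F#-A#-C#-E#: major seventh chord on F# = scale degree 1 → I7.

I6 - V42 - I7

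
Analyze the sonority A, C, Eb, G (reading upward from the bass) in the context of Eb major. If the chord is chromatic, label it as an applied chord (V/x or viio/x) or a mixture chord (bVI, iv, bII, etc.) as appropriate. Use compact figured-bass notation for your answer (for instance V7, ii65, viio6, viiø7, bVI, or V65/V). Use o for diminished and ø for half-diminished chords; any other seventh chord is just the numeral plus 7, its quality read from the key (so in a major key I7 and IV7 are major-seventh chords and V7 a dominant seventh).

viiø7/V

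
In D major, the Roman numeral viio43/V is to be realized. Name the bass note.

D

The applied chord viio43/V is rooted on G#: G#-B-D-F.
The figure 43 means second inversion — the fifth is in the bass.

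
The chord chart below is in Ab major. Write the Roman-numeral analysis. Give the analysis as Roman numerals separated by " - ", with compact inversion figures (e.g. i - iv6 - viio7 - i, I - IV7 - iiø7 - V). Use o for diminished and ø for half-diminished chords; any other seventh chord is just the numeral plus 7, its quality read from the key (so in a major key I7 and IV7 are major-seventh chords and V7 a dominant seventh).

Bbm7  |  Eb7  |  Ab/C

ii7 - V7 - I6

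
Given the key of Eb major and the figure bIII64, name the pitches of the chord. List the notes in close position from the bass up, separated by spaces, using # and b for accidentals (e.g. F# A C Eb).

Db Gb Bb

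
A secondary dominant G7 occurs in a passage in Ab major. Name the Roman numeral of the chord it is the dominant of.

iii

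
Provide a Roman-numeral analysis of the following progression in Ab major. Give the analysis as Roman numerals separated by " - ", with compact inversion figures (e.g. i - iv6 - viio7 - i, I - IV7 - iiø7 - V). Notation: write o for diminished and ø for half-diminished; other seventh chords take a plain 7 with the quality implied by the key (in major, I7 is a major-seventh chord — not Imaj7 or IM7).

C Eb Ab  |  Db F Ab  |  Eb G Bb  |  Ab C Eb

C-Eb-Ab has root Ab, degree 1 in Ab major, so I6.
Db-F-Ab: major triad on Db = scale degree 4 → IV.
Eb-G-Bb: major triad on Eb = scale degree 5 → V.
Ab-C-Eb has root Ab, degree 1 in Ab major, so I.

I6 - IV - V - I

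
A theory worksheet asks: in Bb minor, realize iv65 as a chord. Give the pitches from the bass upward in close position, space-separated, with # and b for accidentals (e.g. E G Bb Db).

Gb Bb Db Eb

The numeral's case and figure indicate a minor seventh chord. In Bb minor its root, scale degree 4, is Eb.
That chord is spelled Eb-Gb-Bb-Db.
With the 65 figure the chord is in first inversion; from the bass Gb upward in close position it reads Gb-Bb-Db-Eb.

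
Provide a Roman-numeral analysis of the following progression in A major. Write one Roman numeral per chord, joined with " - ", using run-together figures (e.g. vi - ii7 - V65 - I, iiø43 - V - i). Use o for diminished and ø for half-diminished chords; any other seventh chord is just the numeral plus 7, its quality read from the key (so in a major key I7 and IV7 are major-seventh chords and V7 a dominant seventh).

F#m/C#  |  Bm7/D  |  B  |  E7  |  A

vi64 - ii65 - V/V - V7 - I

F#m/C# has root F#, degree 6 in A major, so vi64.
Bm7/D: root B is the supertonic; minor seventh chord there is ii65.
B: chromatic; B is V of V, so V/V.
E7: dominant seventh chord on E = scale degree 5 → V7.
A: major triad on A = scale degree 1 → I.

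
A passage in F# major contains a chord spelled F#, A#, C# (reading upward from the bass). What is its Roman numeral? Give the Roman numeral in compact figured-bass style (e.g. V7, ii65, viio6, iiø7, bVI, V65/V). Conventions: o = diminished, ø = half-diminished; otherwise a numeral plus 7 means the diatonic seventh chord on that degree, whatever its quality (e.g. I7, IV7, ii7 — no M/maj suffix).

I

The pitches F#-A#-C# form a major triad rooted on F#.
In F# major, F# is the tonic; the diatonic major triad there is I.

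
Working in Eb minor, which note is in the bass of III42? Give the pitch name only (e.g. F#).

F

III in Eb minor has root Gb; the chord is Gb-Bb-Db-F.
The figure 42 means third inversion — the seventh is in the bass.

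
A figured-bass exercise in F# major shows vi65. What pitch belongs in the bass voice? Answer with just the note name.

vi in F# major has root D#; the chord is D#-F#-A#-C#.
The figure 65 means first inversion — the third is in the bass.

F#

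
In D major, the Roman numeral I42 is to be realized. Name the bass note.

I in D major has root D; the chord is D-F#-A-C#.
The figure 42 means third inversion — the seventh is in the bass.

C#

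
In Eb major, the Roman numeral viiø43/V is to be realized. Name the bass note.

The applied chord viiø43/V is rooted on A: A-C-Eb-G.
The figure 43 means second inversion — the fifth is in the bass.

Eb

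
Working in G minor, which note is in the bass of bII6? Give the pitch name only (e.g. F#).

bII in G minor has root Ab; the chord is Ab-C-Eb.
The figure 6 means first inversion — the third is in the bass.

C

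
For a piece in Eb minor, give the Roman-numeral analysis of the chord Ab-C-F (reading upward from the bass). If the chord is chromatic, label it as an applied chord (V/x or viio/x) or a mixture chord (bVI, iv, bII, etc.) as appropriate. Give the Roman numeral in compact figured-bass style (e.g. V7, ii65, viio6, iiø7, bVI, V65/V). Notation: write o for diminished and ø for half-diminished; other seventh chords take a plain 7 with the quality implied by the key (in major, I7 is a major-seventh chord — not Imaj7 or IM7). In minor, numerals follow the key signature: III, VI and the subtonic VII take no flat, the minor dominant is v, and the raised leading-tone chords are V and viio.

ii6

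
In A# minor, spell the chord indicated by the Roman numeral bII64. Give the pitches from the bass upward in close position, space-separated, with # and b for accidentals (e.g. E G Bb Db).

Scale degree 2 in A# minor is B#; lowering it a half step gives B. bII64 is the Neapolitan chord — a major triad on the lowered second degree.
So the chord is B-D#-F#.
The figured bass 64 indicates second inversion, placing the fifth (F#) in the bass: F#-B-D#.

F# B D#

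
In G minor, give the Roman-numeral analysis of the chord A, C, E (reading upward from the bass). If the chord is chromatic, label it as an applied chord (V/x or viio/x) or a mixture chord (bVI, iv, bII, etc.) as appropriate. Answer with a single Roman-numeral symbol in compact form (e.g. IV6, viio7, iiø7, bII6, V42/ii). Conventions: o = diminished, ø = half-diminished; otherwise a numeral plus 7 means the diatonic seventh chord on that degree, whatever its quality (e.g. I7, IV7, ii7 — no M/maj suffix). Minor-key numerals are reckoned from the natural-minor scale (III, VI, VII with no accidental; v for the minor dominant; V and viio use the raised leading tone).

ii

The pitches A-C-E form a minor triad rooted on A.
A is the second degree of G minor. This is the minor supertonic, borrowed from the parallel major (the Dorian ii).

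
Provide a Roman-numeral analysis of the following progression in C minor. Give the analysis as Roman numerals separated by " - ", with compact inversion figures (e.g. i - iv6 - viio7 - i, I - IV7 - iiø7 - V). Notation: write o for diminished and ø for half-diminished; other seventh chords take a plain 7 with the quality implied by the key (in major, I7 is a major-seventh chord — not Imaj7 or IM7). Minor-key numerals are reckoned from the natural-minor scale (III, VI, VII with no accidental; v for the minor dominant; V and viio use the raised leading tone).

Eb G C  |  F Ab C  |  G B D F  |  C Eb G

Eb-G-C: minor triad on C = scale degree 1 → i6.
F-Ab-C: root F is the subdominant; minor triad there is iv.
G-B-D-F: dominant seventh chord on G = scale degree 5 → V7.
C-Eb-G: minor triad on C = scale degree 1 → i.

i6 - iv - V7 - i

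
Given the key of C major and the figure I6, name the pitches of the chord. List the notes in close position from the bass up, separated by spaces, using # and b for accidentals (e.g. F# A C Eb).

E G C

In C major, the tonic is C, and the diatonic chord built there is a major triad.
Stacking thirds from C gives C-E-G.
The figured bass 6 indicates first inversion, placing the third (E) in the bass: E-G-C.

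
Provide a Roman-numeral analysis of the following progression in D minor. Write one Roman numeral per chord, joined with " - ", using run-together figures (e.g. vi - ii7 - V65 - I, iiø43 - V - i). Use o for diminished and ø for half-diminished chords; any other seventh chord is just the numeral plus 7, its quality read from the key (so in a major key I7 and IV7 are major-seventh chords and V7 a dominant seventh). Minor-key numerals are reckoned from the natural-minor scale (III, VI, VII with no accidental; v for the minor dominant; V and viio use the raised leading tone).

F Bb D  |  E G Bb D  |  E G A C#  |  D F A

VI64 - iiø7 - V43 - i

F-Bb-D: major triad on Bb = scale degree 6 → VI64.
E-G-Bb-D: root E is the supertonic; half-diminished seventh chord there is iiø7.
E-G-A-C# has root A, degree 5 in D minor, so V43.
D-F-A has root D, degree 1 in D minor, so i.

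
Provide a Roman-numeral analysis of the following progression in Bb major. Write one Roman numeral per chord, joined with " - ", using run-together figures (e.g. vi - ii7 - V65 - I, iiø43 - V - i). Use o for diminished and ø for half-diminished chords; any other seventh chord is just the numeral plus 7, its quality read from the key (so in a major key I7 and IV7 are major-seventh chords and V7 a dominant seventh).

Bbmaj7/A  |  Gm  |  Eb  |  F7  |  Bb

Bbmaj7/A: major seventh chord on Bb = scale degree 1 → I42.
Gm has root G, degree 6 in Bb major, so vi.
Eb: major triad on Eb = scale degree 4 → IV.
F7: dominant seventh chord on F = scale degree 5 → V7.
Bb: major triad on Bb = scale degree 1 → I.

I42 - vi - IV - V7 - I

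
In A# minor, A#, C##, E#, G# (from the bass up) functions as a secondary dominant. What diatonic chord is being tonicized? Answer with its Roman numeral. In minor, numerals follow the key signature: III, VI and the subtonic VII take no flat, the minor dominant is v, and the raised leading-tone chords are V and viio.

The chord is a dominant seventh chord on A#.
A dominant resolves down a perfect fifth: A# → D#. In A# minor, D# is scale degree 4, i.e. iv.

iv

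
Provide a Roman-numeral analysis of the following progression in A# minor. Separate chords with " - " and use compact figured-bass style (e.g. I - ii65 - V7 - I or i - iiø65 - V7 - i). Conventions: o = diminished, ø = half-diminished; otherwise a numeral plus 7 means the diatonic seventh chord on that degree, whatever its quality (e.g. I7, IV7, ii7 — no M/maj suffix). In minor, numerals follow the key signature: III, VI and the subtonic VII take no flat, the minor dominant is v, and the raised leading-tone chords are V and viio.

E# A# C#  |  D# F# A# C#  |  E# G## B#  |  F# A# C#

E#-A#-C# has root A#, degree 1 in A# minor, so i64.
D#-F#-A#-C# has root D#, degree 4 in A# minor, so iv7.
E#-G##-B#: root E# is the dominant; major triad there is V.
F#-A#-C#: root F# is the submediant; major triad there is VI.

i64 - iv7 - V - VI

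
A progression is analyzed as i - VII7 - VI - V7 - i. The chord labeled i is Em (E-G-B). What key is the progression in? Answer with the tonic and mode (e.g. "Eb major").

E minor

The chord Em is a minor triad rooted on E; its label is i.
If E is scale degree 1 and the mode makes that degree carry a minor triad, the tonic is E and the mode is minor.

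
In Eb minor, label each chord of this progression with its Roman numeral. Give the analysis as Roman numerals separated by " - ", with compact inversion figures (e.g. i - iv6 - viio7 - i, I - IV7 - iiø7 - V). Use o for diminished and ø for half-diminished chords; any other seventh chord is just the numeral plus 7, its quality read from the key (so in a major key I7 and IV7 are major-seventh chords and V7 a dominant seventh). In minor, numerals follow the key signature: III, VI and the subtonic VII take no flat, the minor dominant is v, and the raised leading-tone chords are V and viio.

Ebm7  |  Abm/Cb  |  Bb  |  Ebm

i7 - iv6 - V - i

Ebm7: minor seventh chord on Eb = scale degree 1 → i7.
Abm/Cb: minor triad on Ab = scale degree 4 → iv6.
Bb: major triad on Bb = scale degree 5 → V.
Ebm: root Eb is the tonic; minor triad there is i.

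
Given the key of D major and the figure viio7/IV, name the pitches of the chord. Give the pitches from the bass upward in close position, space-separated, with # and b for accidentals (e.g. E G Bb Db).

F# A C Eb

The slash marks an applied leading-tone chord: viio of IV. In D major, IV is G, so the leading tone to it is F#, a half step below.
Building a fully diminished seventh chord on F# gives F#-A-C-Eb.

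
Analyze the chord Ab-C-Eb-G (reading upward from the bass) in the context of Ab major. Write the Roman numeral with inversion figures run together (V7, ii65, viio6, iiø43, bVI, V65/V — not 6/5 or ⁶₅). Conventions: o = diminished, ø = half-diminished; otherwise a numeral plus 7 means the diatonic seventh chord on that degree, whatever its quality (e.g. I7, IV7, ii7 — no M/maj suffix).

I7

The pitches Ab-C-Eb-G form a major seventh chord rooted on Ab.
In Ab major, Ab is the tonic; the diatonic major seventh chord there is I7.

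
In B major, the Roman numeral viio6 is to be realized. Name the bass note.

C#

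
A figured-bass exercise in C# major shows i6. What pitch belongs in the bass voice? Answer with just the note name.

E

i in C# major has root C#; the chord is C#-E-G#.
The figure 6 means first inversion — the third is in the bass.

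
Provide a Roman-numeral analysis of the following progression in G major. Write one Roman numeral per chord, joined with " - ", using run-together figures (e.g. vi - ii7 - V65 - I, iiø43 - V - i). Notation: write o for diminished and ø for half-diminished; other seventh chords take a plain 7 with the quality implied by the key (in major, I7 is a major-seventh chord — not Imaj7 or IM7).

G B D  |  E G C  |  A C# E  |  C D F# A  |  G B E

I - IV6 - V/V - V42 - vi6

G-B-D: major triad on G = scale degree 1 → I.
E-G-C: major triad on C = scale degree 4 → IV6.
A-C#-E is the secondary dominant of V (major triad on A): V/V.
C-D-F#-A: root D is the dominant; dominant seventh chord there is V42.
G-B-E has root E, degree 6 in G major, so vi6.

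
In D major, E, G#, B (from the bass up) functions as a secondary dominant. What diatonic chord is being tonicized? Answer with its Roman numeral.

V

The chord is a major triad on E.
A dominant resolves down a perfect fifth: E → A. In D major, A is scale degree 5, i.e. V.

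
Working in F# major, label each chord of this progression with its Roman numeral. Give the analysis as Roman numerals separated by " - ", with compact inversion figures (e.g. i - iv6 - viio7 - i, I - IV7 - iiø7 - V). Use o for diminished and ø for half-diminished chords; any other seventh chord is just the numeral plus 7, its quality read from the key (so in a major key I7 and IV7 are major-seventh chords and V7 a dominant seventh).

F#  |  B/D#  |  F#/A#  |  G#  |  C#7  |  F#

I - IV6 - I6 - V/V - V7 - I

F#: root F# is the tonic; major triad there is I.
B/D#: root B is the subdominant; major triad there is IV6.
F#/A#: major triad on F# = scale degree 1 → I6.
G#: chromatic; G# is V of V, so V/V.
C#7: root C# is the dominant; dominant seventh chord there is V7.
F# has root F#, degree 1 in F# major, so I.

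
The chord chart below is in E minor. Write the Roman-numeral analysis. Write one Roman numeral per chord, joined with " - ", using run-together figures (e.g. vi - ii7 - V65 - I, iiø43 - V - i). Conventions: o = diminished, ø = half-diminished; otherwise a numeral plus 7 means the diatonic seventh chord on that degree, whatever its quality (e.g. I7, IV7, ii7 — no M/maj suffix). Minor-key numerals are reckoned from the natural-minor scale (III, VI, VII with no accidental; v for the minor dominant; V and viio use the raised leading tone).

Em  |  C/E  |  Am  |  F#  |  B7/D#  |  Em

Em has root E, degree 1 in E minor, so i.
C/E: root C is the submediant; major triad there is VI6.
Am has root A, degree 4 in E minor, so iv.
F#: chromatic; F# is V of V, so V/V.
B7/D#: root B is the dominant; dominant seventh chord there is V65.
Em: minor triad on E = scale degree 1 → i.

i - VI6 - iv - V/V - V65 - i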